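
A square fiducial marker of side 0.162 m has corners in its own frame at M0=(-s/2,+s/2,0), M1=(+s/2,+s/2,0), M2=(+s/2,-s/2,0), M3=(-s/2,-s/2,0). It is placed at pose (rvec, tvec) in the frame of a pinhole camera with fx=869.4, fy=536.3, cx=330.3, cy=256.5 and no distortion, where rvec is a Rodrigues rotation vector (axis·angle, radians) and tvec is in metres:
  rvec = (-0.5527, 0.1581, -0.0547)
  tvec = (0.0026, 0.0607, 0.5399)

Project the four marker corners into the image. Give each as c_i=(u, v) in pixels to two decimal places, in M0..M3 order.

c0=(199.33, 401.28) c1=(479.12, 390.95) c2=(454.63, 241.70) c3=(215.97, 256.03)

Intrinsics K: fx=869.4, fy=536.3, cx=330.3, cy=256.5
Marker side s = 0.162 m; corners in marker frame (Z=0):
  M0 = (-0.0810, +0.0810, 0)
  M1 = (+0.0810, +0.0810, 0)
  M2 = (+0.0810, -0.0810, 0)
  M3 = (-0.0810, -0.0810, 0)
rvec = (-0.5527, 0.1581, -0.0547), |rvec| = θ = 0.57746 rad = 33.086°
Rodrigues: sinθ=0.54590, 1−cosθ=0.16215; R = I + sinθ·[k]× + (1−cosθ)·[k]×²:
    [+0.98639 +0.00922 +0.16416]
    [-0.09420 +0.85000 +0.51829]
    [-0.13476 -0.52670 +0.83930]
t = (0.0026, 0.0607, 0.5399) m
M0: Pc = R·M0+t = (-0.07655, +0.13718, +0.50815); u = 869.4·(-0.07655)/0.50815 + 330.3 = 199.3290, v = 536.3·(+0.13718)/0.50815 + 256.5 = 401.2791
M1: Pc = R·M1+t = (+0.08324, +0.12192, +0.48632); u = 869.4·(+0.08324)/0.48632 + 330.3 = 479.1164, v = 536.3·(+0.12192)/0.48632 + 256.5 = 390.9494
M2: Pc = R·M2+t = (+0.08175, -0.01578, +0.57165); u = 869.4·(+0.08175)/0.57165 + 330.3 = 454.6323, v = 536.3·(-0.01578)/0.57165 + 256.5 = 241.6952
M3: Pc = R·M3+t = (-0.07804, -0.00052, +0.59348); u = 869.4·(-0.07804)/0.59348 + 330.3 = 215.9708, v = 536.3·(-0.00052)/0.59348 + 256.5 = 256.0300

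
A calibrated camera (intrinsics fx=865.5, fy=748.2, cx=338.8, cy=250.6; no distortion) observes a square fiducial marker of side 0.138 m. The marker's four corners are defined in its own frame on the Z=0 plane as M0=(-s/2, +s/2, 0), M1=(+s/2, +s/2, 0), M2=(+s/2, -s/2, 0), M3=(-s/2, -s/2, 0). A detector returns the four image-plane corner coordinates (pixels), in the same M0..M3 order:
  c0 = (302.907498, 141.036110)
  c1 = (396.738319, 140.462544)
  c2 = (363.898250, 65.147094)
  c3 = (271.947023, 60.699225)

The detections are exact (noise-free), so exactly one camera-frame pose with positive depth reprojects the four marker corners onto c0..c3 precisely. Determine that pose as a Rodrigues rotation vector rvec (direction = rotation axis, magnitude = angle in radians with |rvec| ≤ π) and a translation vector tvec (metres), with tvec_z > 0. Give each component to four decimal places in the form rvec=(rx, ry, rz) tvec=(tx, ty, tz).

Intrinsics K: fx=865.5, fy=748.2, cx=338.8, cy=250.6
Marker side s = 0.138 m; corners in marker frame (Z=0):
  M0 = (-0.0690, +0.0690, 0)
  M1 = (+0.0690, +0.0690, 0)
  M2 = (+0.0690, -0.0690, 0)
  M3 = (-0.0690, -0.0690, 0)
Detected image corners:
  c0 = (302.907498, 141.036110) px
  c1 = (396.738319, 140.462544) px
  c2 = (363.898250, 65.147094) px
  c3 = (271.947023, 60.699225) px
Planar DLT: solve 8×8 A·h = b for H (H[2,2]=1):
  H  [+831.65306 +127.93861 +335.05485]
  H  [+62.82465 +531.80849 +101.03609]
  H  [+0.47526 -0.30984 +1.00000]
B = K⁻¹H; ‖b₁‖=0.912099, ‖b₂‖=0.912099; λ = 2/(‖b₁‖+‖b₂‖) = 1.096372, sign → tz>0 ⇒ λ=+1.096372
r₁ = λ·B[:,0] = (+0.84953,-0.08246,+0.52106); r₂ = λ·B[:,1] = (+0.29504,+0.89306,-0.33970)
r₃ = r₁×r₂ = (-0.43732,+0.44232,+0.78301); SVD([r₁ r₂ r₃]) → R = UVᵀ:
  R  [+0.84953 +0.29504 -0.43732]
  R  [-0.08246 +0.89306 +0.44232]
  R  [+0.52106 -0.33970 +0.78301]
t = (-0.00474, -0.21916, +1.09637) m
tr R = 2.525599; θ = arccos((tr R − 1)/2) = 0.703165 rad = 40.288°
axis k = ((R−Rᵀ)₃₂, (R−Rᵀ)₁₃, (R−Rᵀ)₂₁) / (2 sinθ) = (-0.604678, -0.741054, -0.291898)
rvec = θ·k = (-0.425188, -0.521083, -0.205252)

rvec=(-0.4252, -0.5211, -0.2053) tvec=(-0.0047, -0.2192, 1.0964)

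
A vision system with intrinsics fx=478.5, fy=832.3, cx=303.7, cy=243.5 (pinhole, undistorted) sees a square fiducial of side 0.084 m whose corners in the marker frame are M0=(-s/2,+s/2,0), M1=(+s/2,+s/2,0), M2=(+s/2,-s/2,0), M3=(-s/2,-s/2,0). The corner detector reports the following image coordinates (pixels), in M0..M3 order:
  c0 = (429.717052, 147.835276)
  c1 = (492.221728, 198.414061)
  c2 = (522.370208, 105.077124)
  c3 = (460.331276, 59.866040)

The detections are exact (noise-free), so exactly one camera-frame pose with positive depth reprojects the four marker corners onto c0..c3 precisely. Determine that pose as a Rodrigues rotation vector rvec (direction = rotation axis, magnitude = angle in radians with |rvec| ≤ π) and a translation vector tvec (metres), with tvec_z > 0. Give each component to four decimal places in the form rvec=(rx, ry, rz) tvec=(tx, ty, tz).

rvec=(-0.2985, 0.2600, 0.5374) tvec=(0.2188, -0.0855, 0.6088)

Intrinsics K: fx=478.5, fy=832.3, cx=303.7, cy=243.5
Marker side s = 0.084 m; corners in marker frame (Z=0):
  M0 = (-0.0420, +0.0420, 0)
  M1 = (+0.0420, +0.0420, 0)
  M2 = (+0.0420, -0.0420, 0)
  M3 = (-0.0420, -0.0420, 0)
Detected image corners:
  c0 = (429.717052, 147.835276) px
  c1 = (492.221728, 198.414061) px
  c2 = (522.370208, 105.077124) px
  c3 = (460.331276, 59.866040) px
Planar DLT: solve 8×8 A·h = b for H (H[2,2]=1):
  H  [+492.24186 -525.64690 +475.69570]
  H  [+502.87280 +1034.51102 +126.61676]
  H  [-0.52304 -0.34422 +1.00000]
B = K⁻¹H; ‖b₁‖=1.642684, ‖b₂‖=1.642684; λ = 2/(‖b₁‖+‖b₂‖) = 0.608760, sign → tz>0 ⇒ λ=+0.608760
r₁ = λ·B[:,0] = (+0.82833,+0.46096,-0.31840); r₂ = λ·B[:,1] = (-0.53574,+0.81797,-0.20955)
r₃ = r₁×r₂ = (+0.16385,+0.34416,+0.92450); SVD([r₁ r₂ r₃]) → R = UVᵀ:
  R  [+0.82833 -0.53574 +0.16385]
  R  [+0.46096 +0.81797 +0.34416]
  R  [-0.31840 -0.20955 +0.92450]
t = (+0.21882, -0.08549, +0.60876) m
tr R = 2.570802; θ = arccos((tr R − 1)/2) = 0.667453 rad = 38.242°
axis k = ((R−Rᵀ)₃₂, (R−Rᵀ)₁₃, (R−Rᵀ)₂₁) / (2 sinθ) = (-0.447265, +0.389550, +0.805111)
rvec = θ·k = (-0.298528, +0.260006, +0.537374)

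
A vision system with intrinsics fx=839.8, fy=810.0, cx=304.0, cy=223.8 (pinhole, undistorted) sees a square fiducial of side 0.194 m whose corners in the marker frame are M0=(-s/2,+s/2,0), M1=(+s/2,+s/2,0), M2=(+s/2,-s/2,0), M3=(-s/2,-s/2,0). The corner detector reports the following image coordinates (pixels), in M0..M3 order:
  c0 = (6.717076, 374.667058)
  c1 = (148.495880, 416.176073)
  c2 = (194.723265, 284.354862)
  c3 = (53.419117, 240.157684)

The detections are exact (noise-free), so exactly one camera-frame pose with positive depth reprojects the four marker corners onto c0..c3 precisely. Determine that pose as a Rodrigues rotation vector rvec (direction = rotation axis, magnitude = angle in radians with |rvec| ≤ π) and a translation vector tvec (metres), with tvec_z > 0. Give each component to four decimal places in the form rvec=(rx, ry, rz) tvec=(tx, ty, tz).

Intrinsics K: fx=839.8, fy=810.0, cx=304.0, cy=223.8
Marker side s = 0.194 m; corners in marker frame (Z=0):
  M0 = (-0.0970, +0.0970, 0)
  M1 = (+0.0970, +0.0970, 0)
  M2 = (+0.0970, -0.0970, 0)
  M3 = (-0.0970, -0.0970, 0)
Detected image corners:
  c0 = (6.717076, 374.667058) px
  c1 = (148.495880, 416.176073) px
  c2 = (194.723265, 284.354862) px
  c3 = (53.419117, 240.157684) px
Planar DLT: solve 8×8 A·h = b for H (H[2,2]=1):
  H  [+739.59462 -237.95820 +101.48504]
  H  [+253.48441 +691.37071 +329.14354]
  H  [+0.09914 +0.01526 +1.00000]
B = K⁻¹H; ‖b₁‖=0.897240, ‖b₂‖=0.897240; λ = 2/(‖b₁‖+‖b₂‖) = 1.114529, sign → tz>0 ⇒ λ=+1.114529
r₁ = λ·B[:,0] = (+0.94154,+0.31825,+0.11050); r₂ = λ·B[:,1] = (-0.32196,+0.94660,+0.01701)
r₃ = r₁×r₂ = (-0.09919,-0.05159,+0.99373); SVD([r₁ r₂ r₃]) → R = UVᵀ:
  R  [+0.94154 -0.32196 -0.09919]
  R  [+0.31825 +0.94660 -0.05159]
  R  [+0.11050 +0.01701 +0.99373]
t = (-0.26877, +0.14495, +1.11453) m
tr R = 2.881875; θ = arccos((tr R − 1)/2) = 0.345408 rad = 19.790°
axis k = ((R−Rᵀ)₃₂, (R−Rᵀ)₁₃, (R−Rᵀ)₂₁) / (2 sinθ) = (+0.101304, -0.309652, +0.945438)
rvec = θ·k = (+0.034991, -0.106956, +0.326562)

rvec=(0.0350, -0.1070, 0.3266) tvec=(-0.2688, 0.1449, 1.1145)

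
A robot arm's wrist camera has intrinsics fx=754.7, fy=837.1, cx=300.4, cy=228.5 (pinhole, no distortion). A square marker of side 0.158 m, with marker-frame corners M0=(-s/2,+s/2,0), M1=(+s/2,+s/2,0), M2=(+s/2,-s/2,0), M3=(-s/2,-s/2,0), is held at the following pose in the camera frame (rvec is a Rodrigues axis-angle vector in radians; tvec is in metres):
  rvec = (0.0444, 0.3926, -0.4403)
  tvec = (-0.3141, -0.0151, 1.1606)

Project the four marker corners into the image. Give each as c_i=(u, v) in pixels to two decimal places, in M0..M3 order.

c0=(80.28, 290.90) c1=(156.47, 246.52) c2=(112.77, 140.87) c3=(39.20, 190.31)

Intrinsics K: fx=754.7, fy=837.1, cx=300.4, cy=228.5
Marker side s = 0.158 m; corners in marker frame (Z=0):
  M0 = (-0.0790, +0.0790, 0)
  M1 = (+0.0790, +0.0790, 0)
  M2 = (+0.0790, -0.0790, 0)
  M3 = (-0.0790, -0.0790, 0)
rvec = (0.0444, 0.3926, -0.4403), |rvec| = θ = 0.59158 rad = 33.895°
Rodrigues: sinθ=0.55768, 1−cosθ=0.16994; R = I + sinθ·[k]× + (1−cosθ)·[k]×²:
    [+0.83102 +0.42353 +0.36060]
    [-0.40660 +0.90490 -0.12579]
    [-0.37959 -0.04208 +0.92420]
t = (-0.3141, -0.0151, 1.1606) m
M0: Pc = R·M0+t = (-0.34629, +0.08851, +1.18726); u = 754.7·(-0.34629)/1.18726 + 300.4 = 80.2750, v = 837.1·(+0.08851)/1.18726 + 228.5 = 290.9047
M1: Pc = R·M1+t = (-0.21499, +0.02427, +1.12729); u = 754.7·(-0.21499)/1.12729 + 300.4 = 156.4672, v = 837.1·(+0.02427)/1.12729 + 228.5 = 246.5195
M2: Pc = R·M2+t = (-0.28191, -0.11871, +1.13394); u = 754.7·(-0.28191)/1.13394 + 300.4 = 112.7738, v = 837.1·(-0.11871)/1.13394 + 228.5 = 140.8662
M3: Pc = R·M3+t = (-0.41321, -0.05447, +1.19391); u = 754.7·(-0.41321)/1.19391 + 300.4 = 39.2009, v = 837.1·(-0.05447)/1.19391 + 228.5 = 190.3116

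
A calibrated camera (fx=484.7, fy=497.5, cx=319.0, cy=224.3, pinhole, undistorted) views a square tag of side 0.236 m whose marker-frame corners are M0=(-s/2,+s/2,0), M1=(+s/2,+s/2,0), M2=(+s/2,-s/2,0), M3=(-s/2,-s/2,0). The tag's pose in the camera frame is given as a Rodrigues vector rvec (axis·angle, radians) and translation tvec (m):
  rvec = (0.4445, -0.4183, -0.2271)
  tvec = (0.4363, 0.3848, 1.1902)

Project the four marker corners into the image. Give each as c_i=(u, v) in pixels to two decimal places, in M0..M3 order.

Intrinsics K: fx=484.7, fy=497.5, cx=319.0, cy=224.3
Marker side s = 0.236 m; corners in marker frame (Z=0):
  M0 = (-0.1180, +0.1180, 0)
  M1 = (+0.1180, +0.1180, 0)
  M2 = (+0.1180, -0.1180, 0)
  M3 = (-0.1180, -0.1180, 0)
rvec = (0.4445, -0.4183, -0.2271), |rvec| = θ = 0.65125 rad = 37.314°
Rodrigues: sinθ=0.60618, 1−cosθ=0.20467; R = I + sinθ·[k]× + (1−cosθ)·[k]×²:
    [+0.89067 +0.12166 -0.43807]
    [-0.30111 +0.87976 -0.36790]
    [+0.34064 +0.45958 +0.82021]
t = (0.4363, 0.3848, 1.1902) m
M0: Pc = R·M0+t = (+0.34556, +0.52414, +1.20424); u = 484.7·(+0.34556)/1.20424 + 319.0 = 458.0850, v = 497.5·(+0.52414)/1.20424 + 224.3 = 440.8368
M1: Pc = R·M1+t = (+0.55575, +0.45308, +1.28463); u = 484.7·(+0.55575)/1.28463 + 319.0 = 528.6909, v = 497.5·(+0.45308)/1.28463 + 224.3 = 399.7657
M2: Pc = R·M2+t = (+0.52704, +0.24546, +1.17616); u = 484.7·(+0.52704)/1.17616 + 319.0 = 536.1960, v = 497.5·(+0.24546)/1.17616 + 224.3 = 328.1245
M3: Pc = R·M3+t = (+0.31685, +0.31652, +1.09577); u = 484.7·(+0.31685)/1.09577 + 319.0 = 459.1519, v = 497.5·(+0.31652)/1.09577 + 224.3 = 368.0050

c0=(458.08, 440.84) c1=(528.69, 399.77) c2=(536.20, 328.12) c3=(459.15, 368.00)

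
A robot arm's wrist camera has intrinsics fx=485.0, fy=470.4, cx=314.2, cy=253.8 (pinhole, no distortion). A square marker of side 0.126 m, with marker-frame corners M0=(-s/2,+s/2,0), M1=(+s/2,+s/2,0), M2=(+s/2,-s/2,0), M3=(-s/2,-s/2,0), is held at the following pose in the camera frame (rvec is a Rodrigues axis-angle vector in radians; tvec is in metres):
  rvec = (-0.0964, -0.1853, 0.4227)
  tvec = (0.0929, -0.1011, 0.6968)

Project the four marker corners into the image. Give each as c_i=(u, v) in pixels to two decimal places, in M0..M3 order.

c0=(322.34, 205.19) c1=(400.44, 241.88) c2=(432.50, 166.91) c3=(357.17, 128.94)

Intrinsics K: fx=485.0, fy=470.4, cx=314.2, cy=253.8
Marker side s = 0.126 m; corners in marker frame (Z=0):
  M0 = (-0.0630, +0.0630, 0)
  M1 = (+0.0630, +0.0630, 0)
  M2 = (+0.0630, -0.0630, 0)
  M3 = (-0.0630, -0.0630, 0)
rvec = (-0.0964, -0.1853, 0.4227), |rvec| = θ = 0.47149 rad = 27.014°
Rodrigues: sinθ=0.45422, 1−cosθ=0.10911; R = I + sinθ·[k]× + (1−cosθ)·[k]×²:
    [+0.89545 -0.39844 -0.19851]
    [+0.41598 +0.90774 +0.05442]
    [+0.15851 -0.13131 +0.97859]
t = (0.0929, -0.1011, 0.6968) m
M0: Pc = R·M0+t = (+0.01138, -0.07012, +0.67854); u = 485.0·(+0.01138)/0.67854 + 314.2 = 322.3373, v = 470.4·(-0.07012)/0.67854 + 253.8 = 205.1900
M1: Pc = R·M1+t = (+0.12421, -0.01771, +0.69851); u = 485.0·(+0.12421)/0.69851 + 314.2 = 400.4440, v = 470.4·(-0.01771)/0.69851 + 253.8 = 241.8766
M2: Pc = R·M2+t = (+0.17442, -0.13208, +0.71506); u = 485.0·(+0.17442)/0.71506 + 314.2 = 432.5001, v = 470.4·(-0.13208)/0.71506 + 253.8 = 166.9106
M3: Pc = R·M3+t = (+0.06159, -0.18449, +0.69509); u = 485.0·(+0.06159)/0.69509 + 314.2 = 357.1737, v = 470.4·(-0.18449)/0.69509 + 253.8 = 128.9432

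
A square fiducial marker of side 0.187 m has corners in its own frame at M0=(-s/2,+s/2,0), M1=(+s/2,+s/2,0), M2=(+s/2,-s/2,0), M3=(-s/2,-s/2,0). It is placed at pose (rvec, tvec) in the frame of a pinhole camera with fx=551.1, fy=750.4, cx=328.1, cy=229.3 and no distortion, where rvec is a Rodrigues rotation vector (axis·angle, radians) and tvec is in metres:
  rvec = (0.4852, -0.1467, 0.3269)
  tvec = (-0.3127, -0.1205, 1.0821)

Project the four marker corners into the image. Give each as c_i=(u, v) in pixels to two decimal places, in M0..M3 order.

c0=(111.98, 182.99) c1=(204.15, 218.13) c2=(227.89, 107.05) c3=(129.35, 64.75)

Intrinsics K: fx=551.1, fy=750.4, cx=328.1, cy=229.3
Marker side s = 0.187 m; corners in marker frame (Z=0):
  M0 = (-0.0935, +0.0935, 0)
  M1 = (+0.0935, +0.0935, 0)
  M2 = (+0.0935, -0.0935, 0)
  M3 = (-0.0935, -0.0935, 0)
rvec = (0.4852, -0.1467, 0.3269), |rvec| = θ = 0.60316 rad = 34.559°
Rodrigues: sinθ=0.56725, 1−cosθ=0.17645; R = I + sinθ·[k]× + (1−cosθ)·[k]×²:
    [+0.93773 -0.34196 -0.06103]
    [+0.27291 +0.83398 -0.47957]
    [+0.21490 +0.43305 +0.87538]
t = (-0.3127, -0.1205, 1.0821) m
M0: Pc = R·M0+t = (-0.43235, -0.06804, +1.10250); u = 551.1·(-0.43235)/1.10250 + 328.1 = 111.9828, v = 750.4·(-0.06804)/1.10250 + 229.3 = 182.9896
M1: Pc = R·M1+t = (-0.25700, -0.01701, +1.14268); u = 551.1·(-0.25700)/1.14268 + 328.1 = 204.1547, v = 750.4·(-0.01701)/1.14268 + 229.3 = 218.1328
M2: Pc = R·M2+t = (-0.19305, -0.17296, +1.06170); u = 551.1·(-0.19305)/1.06170 + 328.1 = 227.8937, v = 750.4·(-0.17296)/1.06170 + 229.3 = 107.0536
M3: Pc = R·M3+t = (-0.36840, -0.22399, +1.02152); u = 551.1·(-0.36840)/1.02152 + 328.1 = 129.3488, v = 750.4·(-0.22399)/1.02152 + 229.3 = 64.7547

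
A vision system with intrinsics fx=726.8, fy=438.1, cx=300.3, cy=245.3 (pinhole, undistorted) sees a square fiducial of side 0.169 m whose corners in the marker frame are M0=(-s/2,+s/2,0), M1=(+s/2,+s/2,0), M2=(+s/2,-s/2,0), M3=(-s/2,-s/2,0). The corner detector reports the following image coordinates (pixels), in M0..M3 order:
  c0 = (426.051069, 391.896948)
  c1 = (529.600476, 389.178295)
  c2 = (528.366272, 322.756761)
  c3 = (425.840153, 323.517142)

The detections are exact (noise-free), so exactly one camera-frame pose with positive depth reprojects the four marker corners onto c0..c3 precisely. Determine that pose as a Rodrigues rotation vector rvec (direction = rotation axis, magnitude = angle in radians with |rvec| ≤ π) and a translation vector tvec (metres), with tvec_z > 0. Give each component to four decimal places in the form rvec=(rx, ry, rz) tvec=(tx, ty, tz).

rvec=(-0.0658, -0.1918, 0.0161) tvec=(0.2729, 0.2834, 1.1149)

Intrinsics K: fx=726.8, fy=438.1, cx=300.3, cy=245.3
Marker side s = 0.169 m; corners in marker frame (Z=0):
  M0 = (-0.0845, +0.0845, 0)
  M1 = (+0.0845, +0.0845, 0)
  M2 = (+0.0845, -0.0845, 0)
  M3 = (-0.0845, -0.0845, 0)
Detected image corners:
  c0 = (426.051069, 391.896948) px
  c1 = (529.600476, 389.178295) px
  c2 = (528.366272, 322.756761) px
  c3 = (425.840153, 323.517142) px
Planar DLT: solve 8×8 A·h = b for H (H[2,2]=1):
  H  [+691.02159 -24.30930 +478.20435]
  H  [+50.53102 +377.34145 +356.65402]
  H  [+0.17037 -0.05996 +1.00000]
B = K⁻¹H; ‖b₁‖=0.896934, ‖b₂‖=0.896934; λ = 2/(‖b₁‖+‖b₂‖) = 1.114909, sign → tz>0 ⇒ λ=+1.114909
r₁ = λ·B[:,0] = (+0.98154,+0.02224,+0.18995); r₂ = λ·B[:,1] = (-0.00967,+0.99772,-0.06685)
r₃ = r₁×r₂ = (-0.19100,+0.06378,+0.97952); SVD([r₁ r₂ r₃]) → R = UVᵀ:
  R  [+0.98154 -0.00967 -0.19100]
  R  [+0.02224 +0.99772 +0.06378]
  R  [+0.18995 -0.06685 +0.97952]
t = (+0.27290, +0.28338, +1.11491) m
tr R = 2.958774; θ = arccos((tr R − 1)/2) = 0.203392 rad = 11.653°
axis k = ((R−Rᵀ)₃₂, (R−Rᵀ)₁₃, (R−Rᵀ)₂₁) / (2 sinθ) = (-0.323347, -0.942978, +0.078987)
rvec = θ·k = (-0.065766, -0.191794, +0.016065)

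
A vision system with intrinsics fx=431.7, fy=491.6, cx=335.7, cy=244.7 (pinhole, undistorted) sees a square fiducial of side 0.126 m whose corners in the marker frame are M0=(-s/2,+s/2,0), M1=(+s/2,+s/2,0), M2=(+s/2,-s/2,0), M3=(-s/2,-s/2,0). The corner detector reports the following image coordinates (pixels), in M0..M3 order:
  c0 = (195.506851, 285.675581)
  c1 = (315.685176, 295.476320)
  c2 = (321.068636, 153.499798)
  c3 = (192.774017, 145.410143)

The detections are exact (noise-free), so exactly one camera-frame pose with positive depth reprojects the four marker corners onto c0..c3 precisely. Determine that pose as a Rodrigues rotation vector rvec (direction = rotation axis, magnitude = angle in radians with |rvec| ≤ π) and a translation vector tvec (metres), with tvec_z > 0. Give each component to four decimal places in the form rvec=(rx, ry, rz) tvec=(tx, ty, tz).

Intrinsics K: fx=431.7, fy=491.6, cx=335.7, cy=244.7
Marker side s = 0.126 m; corners in marker frame (Z=0):
  M0 = (-0.0630, +0.0630, 0)
  M1 = (+0.0630, +0.0630, 0)
  M2 = (+0.0630, -0.0630, 0)
  M3 = (-0.0630, -0.0630, 0)
Detected image corners:
  c0 = (195.506851, 285.675581) px
  c1 = (315.685176, 295.476320) px
  c2 = (321.068636, 153.499798) px
  c3 = (192.774017, 145.410143) px
Planar DLT: solve 8×8 A·h = b for H (H[2,2]=1):
  H  [+951.89515 +122.25761 +255.73222]
  H  [+42.83114 +1233.72502 +222.27783]
  H  [-0.12901 +0.51711 +1.00000]
B = K⁻¹H; ‖b₁‖=2.313873, ‖b₂‖=2.313873; λ = 2/(‖b₁‖+‖b₂‖) = 0.432176, sign → tz>0 ⇒ λ=+0.432176
r₁ = λ·B[:,0] = (+0.99630,+0.06541,-0.05575); r₂ = λ·B[:,1] = (-0.05139,+0.97335,+0.22348)
r₃ = r₁×r₂ = (+0.06889,-0.21979,+0.97311); SVD([r₁ r₂ r₃]) → R = UVᵀ:
  R  [+0.99630 -0.05139 +0.06889]
  R  [+0.06541 +0.97335 -0.21979]
  R  [-0.05575 +0.22348 +0.97311]
t = (-0.08006, -0.01971, +0.43218) m
tr R = 2.942764; θ = arccos((tr R − 1)/2) = 0.239815 rad = 13.740°
axis k = ((R−Rᵀ)₃₂, (R−Rᵀ)₁₃, (R−Rᵀ)₂₁) / (2 sinθ) = (+0.933118, +0.262373, +0.245869)
rvec = θ·k = (+0.223776, +0.062921, +0.058963)

rvec=(0.2238, 0.0629, 0.0590) tvec=(-0.0801, -0.0197, 0.4322)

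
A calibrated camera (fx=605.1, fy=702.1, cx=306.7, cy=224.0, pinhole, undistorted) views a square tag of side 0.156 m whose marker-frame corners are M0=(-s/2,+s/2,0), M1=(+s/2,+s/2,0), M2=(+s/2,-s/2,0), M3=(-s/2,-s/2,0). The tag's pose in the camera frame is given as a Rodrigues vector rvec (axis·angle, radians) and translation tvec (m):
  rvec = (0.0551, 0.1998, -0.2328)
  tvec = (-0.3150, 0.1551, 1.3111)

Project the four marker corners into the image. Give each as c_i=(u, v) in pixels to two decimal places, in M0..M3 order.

c0=(137.80, 355.15) c1=(203.02, 339.48) c2=(185.51, 257.60) c3=(120.46, 275.29)

Intrinsics K: fx=605.1, fy=702.1, cx=306.7, cy=224.0
Marker side s = 0.156 m; corners in marker frame (Z=0):
  M0 = (-0.0780, +0.0780, 0)
  M1 = (+0.0780, +0.0780, 0)
  M2 = (+0.0780, -0.0780, 0)
  M3 = (-0.0780, -0.0780, 0)
rvec = (0.0551, 0.1998, -0.2328), |rvec| = θ = 0.31169 rad = 17.859°
Rodrigues: sinθ=0.30667, 1−cosθ=0.04818; R = I + sinθ·[k]× + (1−cosθ)·[k]×²:
    [+0.95332 +0.23451 +0.19022]
    [-0.22359 +0.97162 -0.07728]
    [-0.20294 +0.03114 +0.97870]
t = (-0.3150, 0.1551, 1.3111) m
M0: Pc = R·M0+t = (-0.37107, +0.24833, +1.32936); u = 605.1·(-0.37107)/1.32936 + 306.7 = 137.7968, v = 702.1·(+0.24833)/1.32936 + 224.0 = 355.1532
M1: Pc = R·M1+t = (-0.22235, +0.21345, +1.29770); u = 605.1·(-0.22235)/1.29770 + 306.7 = 203.0215, v = 702.1·(+0.21345)/1.29770 + 224.0 = 339.4816
M2: Pc = R·M2+t = (-0.25893, +0.06187, +1.29284); u = 605.1·(-0.25893)/1.29284 + 306.7 = 185.5095, v = 702.1·(+0.06187)/1.29284 + 224.0 = 257.6018
M3: Pc = R·M3+t = (-0.40765, +0.09675, +1.32450); u = 605.1·(-0.40765)/1.32450 + 306.7 = 120.4641, v = 702.1·(+0.09675)/1.32450 + 224.0 = 275.2880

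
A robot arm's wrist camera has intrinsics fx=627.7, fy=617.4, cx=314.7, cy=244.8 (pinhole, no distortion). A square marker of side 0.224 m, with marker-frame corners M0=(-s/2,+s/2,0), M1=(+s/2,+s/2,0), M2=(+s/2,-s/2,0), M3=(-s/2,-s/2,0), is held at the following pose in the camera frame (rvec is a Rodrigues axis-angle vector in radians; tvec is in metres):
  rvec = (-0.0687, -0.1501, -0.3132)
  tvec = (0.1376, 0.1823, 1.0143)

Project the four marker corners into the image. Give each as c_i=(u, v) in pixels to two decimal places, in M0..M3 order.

c0=(357.24, 445.50) c1=(484.51, 397.99) c2=(440.61, 269.94) c3=(313.05, 312.47)

Intrinsics K: fx=627.7, fy=617.4, cx=314.7, cy=244.8
Marker side s = 0.224 m; corners in marker frame (Z=0):
  M0 = (-0.1120, +0.1120, 0)
  M1 = (+0.1120, +0.1120, 0)
  M2 = (+0.1120, -0.1120, 0)
  M3 = (-0.1120, -0.1120, 0)
rvec = (-0.0687, -0.1501, -0.3132), |rvec| = θ = 0.35404 rad = 20.285°
Rodrigues: sinθ=0.34669, 1−cosθ=0.06202; R = I + sinθ·[k]× + (1−cosθ)·[k]×²:
    [+0.94032 +0.31180 -0.13634]
    [-0.30160 +0.94913 +0.09053]
    [+0.15763 -0.04401 +0.98652]
t = (0.1376, 0.1823, 1.0143) m
M0: Pc = R·M0+t = (+0.06721, +0.32238, +0.99172); u = 627.7·(+0.06721)/0.99172 + 314.7 = 357.2378, v = 617.4·(+0.32238)/0.99172 + 244.8 = 445.5006
M1: Pc = R·M1+t = (+0.27784, +0.25482, +1.02703); u = 627.7·(+0.27784)/1.02703 + 314.7 = 484.5091, v = 617.4·(+0.25482)/1.02703 + 244.8 = 397.9882
M2: Pc = R·M2+t = (+0.20799, +0.04222, +1.03688); u = 627.7·(+0.20799)/1.03688 + 314.7 = 440.6134, v = 617.4·(+0.04222)/1.03688 + 244.8 = 269.9388
M3: Pc = R·M3+t = (-0.00264, +0.10978, +1.00157); u = 627.7·(-0.00264)/1.00157 + 314.7 = 313.0474, v = 617.4·(+0.10978)/1.00157 + 244.8 = 312.4694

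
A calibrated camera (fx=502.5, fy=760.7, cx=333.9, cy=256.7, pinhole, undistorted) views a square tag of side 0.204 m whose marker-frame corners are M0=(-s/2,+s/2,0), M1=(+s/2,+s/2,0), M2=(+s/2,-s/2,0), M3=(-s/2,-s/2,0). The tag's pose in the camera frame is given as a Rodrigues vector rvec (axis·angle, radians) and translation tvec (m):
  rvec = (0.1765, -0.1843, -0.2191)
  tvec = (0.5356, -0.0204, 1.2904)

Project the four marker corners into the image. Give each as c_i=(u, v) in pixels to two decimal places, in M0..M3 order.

c0=(511.82, 316.19) c1=(581.53, 287.68) c2=(573.27, 172.80) c3=(501.15, 199.18)

Intrinsics K: fx=502.5, fy=760.7, cx=333.9, cy=256.7
Marker side s = 0.204 m; corners in marker frame (Z=0):
  M0 = (-0.1020, +0.1020, 0)
  M1 = (+0.1020, +0.1020, 0)
  M2 = (+0.1020, -0.1020, 0)
  M3 = (-0.1020, -0.1020, 0)
rvec = (0.1765, -0.1843, -0.2191), |rvec| = θ = 0.33634 rad = 19.271°
Rodrigues: sinθ=0.33003, 1−cosθ=0.05603; R = I + sinθ·[k]× + (1−cosθ)·[k]×²:
    [+0.95940 +0.19888 -0.20000]
    [-0.23110 +0.96079 -0.15319]
    [+0.16169 +0.19319 +0.96775]
t = (0.5356, -0.0204, 1.2904) m
M0: Pc = R·M0+t = (+0.45803, +0.10117, +1.29361); u = 502.5·(+0.45803)/1.29361 + 333.9 = 511.8192, v = 760.7·(+0.10117)/1.29361 + 256.7 = 316.1944
M1: Pc = R·M1+t = (+0.65374, +0.05403, +1.32660); u = 502.5·(+0.65374)/1.32660 + 333.9 = 581.5309, v = 760.7·(+0.05403)/1.32660 + 256.7 = 287.6810
M2: Pc = R·M2+t = (+0.61317, -0.14197, +1.28719); u = 502.5·(+0.61317)/1.28719 + 333.9 = 573.2742, v = 760.7·(-0.14197)/1.28719 + 256.7 = 172.7967
M3: Pc = R·M3+t = (+0.41746, -0.09483, +1.25420); u = 502.5·(+0.41746)/1.25420 + 333.9 = 501.1548, v = 760.7·(-0.09483)/1.25420 + 256.7 = 199.1846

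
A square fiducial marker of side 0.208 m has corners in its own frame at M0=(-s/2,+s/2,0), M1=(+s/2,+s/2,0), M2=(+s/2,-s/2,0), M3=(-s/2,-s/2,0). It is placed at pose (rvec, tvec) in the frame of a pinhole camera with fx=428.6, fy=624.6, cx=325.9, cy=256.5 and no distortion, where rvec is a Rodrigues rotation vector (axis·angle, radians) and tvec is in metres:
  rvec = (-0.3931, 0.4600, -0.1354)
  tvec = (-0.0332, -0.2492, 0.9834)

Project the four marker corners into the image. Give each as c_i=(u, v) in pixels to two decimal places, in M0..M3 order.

Intrinsics K: fx=428.6, fy=624.6, cx=325.9, cy=256.5
Marker side s = 0.208 m; corners in marker frame (Z=0):
  M0 = (-0.1040, +0.1040, 0)
  M1 = (+0.1040, +0.1040, 0)
  M2 = (+0.1040, -0.1040, 0)
  M3 = (-0.1040, -0.1040, 0)
rvec = (-0.3931, 0.4600, -0.1354), |rvec| = θ = 0.62005 rad = 35.526°
Rodrigues: sinθ=0.58108, 1−cosθ=0.18615; R = I + sinθ·[k]× + (1−cosθ)·[k]×²:
    [+0.88867 +0.03934 +0.45686]
    [-0.21444 +0.91630 +0.33823]
    [-0.40532 -0.39855 +0.82273]
t = (-0.0332, -0.2492, 0.9834) m
M0: Pc = R·M0+t = (-0.12153, -0.13160, +0.98410); u = 428.6·(-0.12153)/0.98410 + 325.9 = 272.9706, v = 624.6·(-0.13160)/0.98410 + 256.5 = 172.9734
M1: Pc = R·M1+t = (+0.06331, -0.17621, +0.89980); u = 428.6·(+0.06331)/0.89980 + 325.9 = 356.0576, v = 624.6·(-0.17621)/0.89980 + 256.5 = 134.1853
M2: Pc = R·M2+t = (+0.05513, -0.36680, +0.98270); u = 428.6·(+0.05513)/0.98270 + 325.9 = 349.9451, v = 624.6·(-0.36680)/0.98270 + 256.5 = 23.3641
M3: Pc = R·M3+t = (-0.12971, -0.32219, +1.06700); u = 428.6·(-0.12971)/1.06700 + 325.9 = 273.7962, v = 624.6·(-0.32219)/1.06700 + 256.5 = 67.8948

c0=(272.97, 172.97) c1=(356.06, 134.19) c2=(349.95, 23.36) c3=(273.80, 67.89)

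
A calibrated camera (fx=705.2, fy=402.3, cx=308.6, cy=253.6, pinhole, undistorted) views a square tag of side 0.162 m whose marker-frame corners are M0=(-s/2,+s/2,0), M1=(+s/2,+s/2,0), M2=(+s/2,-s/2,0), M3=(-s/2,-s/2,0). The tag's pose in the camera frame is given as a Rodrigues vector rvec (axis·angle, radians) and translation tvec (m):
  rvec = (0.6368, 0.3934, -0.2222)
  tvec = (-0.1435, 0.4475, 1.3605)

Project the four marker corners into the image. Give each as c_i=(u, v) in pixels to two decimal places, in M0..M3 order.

c0=(215.03, 398.42) c1=(285.69, 401.78) c2=(255.72, 371.93) c3=(182.06, 369.86)

Intrinsics K: fx=705.2, fy=402.3, cx=308.6, cy=253.6
Marker side s = 0.162 m; corners in marker frame (Z=0):
  M0 = (-0.0810, +0.0810, 0)
  M1 = (+0.0810, +0.0810, 0)
  M2 = (+0.0810, -0.0810, 0)
  M3 = (-0.0810, -0.0810, 0)
rvec = (0.6368, 0.3934, -0.2222), |rvec| = θ = 0.78080 rad = 44.737°
Rodrigues: sinθ=0.70385, 1−cosθ=0.28965; R = I + sinθ·[k]× + (1−cosθ)·[k]×²:
    [+0.90301 +0.31932 +0.28740]
    [-0.08128 +0.78388 -0.61557]
    [-0.42185 +0.53251 +0.73381]
t = (-0.1435, 0.4475, 1.3605) m
M0: Pc = R·M0+t = (-0.19078, +0.51758, +1.43780); u = 705.2·(-0.19078)/1.43780 + 308.6 = 215.0286, v = 402.3·(+0.51758)/1.43780 + 253.6 = 398.4192
M1: Pc = R·M1+t = (-0.04449, +0.50441, +1.36946); u = 705.2·(-0.04449)/1.36946 + 308.6 = 285.6897, v = 402.3·(+0.50441)/1.36946 + 253.6 = 401.7781
M2: Pc = R·M2+t = (-0.09622, +0.37742, +1.28320); u = 705.2·(-0.09622)/1.28320 + 308.6 = 255.7202, v = 402.3·(+0.37742)/1.28320 + 253.6 = 371.9271
M3: Pc = R·M3+t = (-0.24251, +0.39059, +1.35154); u = 705.2·(-0.24251)/1.35154 + 308.6 = 182.0644, v = 402.3·(+0.39059)/1.35154 + 253.6 = 369.8632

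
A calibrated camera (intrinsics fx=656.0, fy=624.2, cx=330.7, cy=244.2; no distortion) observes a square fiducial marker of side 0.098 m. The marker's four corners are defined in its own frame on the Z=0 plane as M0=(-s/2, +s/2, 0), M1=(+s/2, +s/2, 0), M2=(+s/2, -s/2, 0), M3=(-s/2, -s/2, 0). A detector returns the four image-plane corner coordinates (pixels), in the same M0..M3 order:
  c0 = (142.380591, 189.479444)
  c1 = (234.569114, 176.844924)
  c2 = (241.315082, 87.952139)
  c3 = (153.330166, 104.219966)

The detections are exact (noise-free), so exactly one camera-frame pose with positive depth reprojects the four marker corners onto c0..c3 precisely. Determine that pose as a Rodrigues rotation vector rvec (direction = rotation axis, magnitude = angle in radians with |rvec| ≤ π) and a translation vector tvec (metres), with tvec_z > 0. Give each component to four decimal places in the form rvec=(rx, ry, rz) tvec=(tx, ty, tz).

Intrinsics K: fx=656.0, fy=624.2, cx=330.7, cy=244.2
Marker side s = 0.098 m; corners in marker frame (Z=0):
  M0 = (-0.0490, +0.0490, 0)
  M1 = (+0.0490, +0.0490, 0)
  M2 = (+0.0490, -0.0490, 0)
  M3 = (-0.0490, -0.0490, 0)
Detected image corners:
  c0 = (142.380591, 189.479444) px
  c1 = (234.569114, 176.844924) px
  c2 = (241.315082, 87.952139) px
  c3 = (153.330166, 104.219966) px
Planar DLT: solve 8×8 A·h = b for H (H[2,2]=1):
  H  [+819.71167 -192.39152 +191.88028]
  H  [-219.58824 +814.54819 +138.68250]
  H  [-0.51316 -0.52654 +1.00000]
B = K⁻¹H; ‖b₁‖=1.600300, ‖b₂‖=1.600300; λ = 2/(‖b₁‖+‖b₂‖) = 0.624883, sign → tz>0 ⇒ λ=+0.624883
r₁ = λ·B[:,0] = (+0.94248,-0.09438,-0.32066); r₂ = λ·B[:,1] = (-0.01740,+0.94416,-0.32903)
r₃ = r₁×r₂ = (+0.33381,+0.31568,+0.88821); SVD([r₁ r₂ r₃]) → R = UVᵀ:
  R  [+0.94248 -0.01740 +0.33381]
  R  [-0.09438 +0.94416 +0.31568]
  R  [-0.32066 -0.32903 +0.88821]
t = (-0.13223, -0.10563, +0.62488) m
tr R = 2.774851; θ = arccos((tr R − 1)/2) = 0.479067 rad = 27.449°
axis k = ((R−Rᵀ)₃₂, (R−Rᵀ)₁₃, (R−Rᵀ)₂₁) / (2 sinθ) = (-0.699320, +0.709915, -0.083501)
rvec = θ·k = (-0.335021, +0.340097, -0.040003)

rvec=(-0.3350, 0.3401, -0.0400) tvec=(-0.1322, -0.1056, 0.6249)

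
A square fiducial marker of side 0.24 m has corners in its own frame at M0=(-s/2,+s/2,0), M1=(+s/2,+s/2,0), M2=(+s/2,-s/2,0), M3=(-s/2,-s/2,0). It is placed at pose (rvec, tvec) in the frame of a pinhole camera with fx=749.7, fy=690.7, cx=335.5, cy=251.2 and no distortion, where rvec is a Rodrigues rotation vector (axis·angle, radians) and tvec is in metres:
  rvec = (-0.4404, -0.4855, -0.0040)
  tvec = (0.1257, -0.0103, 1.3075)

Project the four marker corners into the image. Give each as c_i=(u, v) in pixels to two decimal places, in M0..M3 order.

Intrinsics K: fx=749.7, fy=690.7, cx=335.5, cy=251.2
Marker side s = 0.24 m; corners in marker frame (Z=0):
  M0 = (-0.1200, +0.1200, 0)
  M1 = (+0.1200, +0.1200, 0)
  M2 = (+0.1200, -0.1200, 0)
  M3 = (-0.1200, -0.1200, 0)
rvec = (-0.4404, -0.4855, -0.0040), |rvec| = θ = 0.65550 rad = 37.557°
Rodrigues: sinθ=0.60955, 1−cosθ=0.20726; R = I + sinθ·[k]× + (1−cosθ)·[k]×²:
    [+0.88630 +0.10685 -0.45062]
    [+0.09941 +0.90644 +0.41047]
    [+0.45232 -0.40860 +0.79275]
t = (0.1257, -0.0103, 1.3075) m
M0: Pc = R·M0+t = (+0.03217, +0.08654, +1.20419); u = 749.7·(+0.03217)/1.20419 + 335.5 = 355.5262, v = 690.7·(+0.08654)/1.20419 + 251.2 = 300.8394
M1: Pc = R·M1+t = (+0.24488, +0.11040, +1.31275); u = 749.7·(+0.24488)/1.31275 + 335.5 = 475.3480, v = 690.7·(+0.11040)/1.31275 + 251.2 = 309.2881
M2: Pc = R·M2+t = (+0.21923, -0.10714, +1.41081); u = 749.7·(+0.21923)/1.41081 + 335.5 = 451.9999, v = 690.7·(-0.10714)/1.41081 + 251.2 = 198.7452
M3: Pc = R·M3+t = (+0.00652, -0.13100, +1.30225); u = 749.7·(+0.00652)/1.30225 + 335.5 = 339.2547, v = 690.7·(-0.13100)/1.30225 + 251.2 = 181.7178

c0=(355.53, 300.84) c1=(475.35, 309.29) c2=(452.00, 198.75) c3=(339.25, 181.72)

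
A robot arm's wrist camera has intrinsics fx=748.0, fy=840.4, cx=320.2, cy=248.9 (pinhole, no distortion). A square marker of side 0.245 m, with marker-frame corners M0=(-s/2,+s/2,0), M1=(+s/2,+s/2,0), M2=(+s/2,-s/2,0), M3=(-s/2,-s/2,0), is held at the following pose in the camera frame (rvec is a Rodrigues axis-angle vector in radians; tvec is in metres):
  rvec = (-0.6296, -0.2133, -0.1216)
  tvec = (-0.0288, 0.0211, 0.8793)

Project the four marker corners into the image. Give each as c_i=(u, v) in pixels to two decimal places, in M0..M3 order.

c0=(199.44, 383.70) c1=(420.02, 362.69) c2=(372.55, 177.54) c3=(182.50, 183.81)

Intrinsics K: fx=748.0, fy=840.4, cx=320.2, cy=248.9
Marker side s = 0.245 m; corners in marker frame (Z=0):
  M0 = (-0.1225, +0.1225, 0)
  M1 = (+0.1225, +0.1225, 0)
  M2 = (+0.1225, -0.1225, 0)
  M3 = (-0.1225, -0.1225, 0)
rvec = (-0.6296, -0.2133, -0.1216), |rvec| = θ = 0.67578 rad = 38.719°
Rodrigues: sinθ=0.62551, 1−cosθ=0.21978; R = I + sinθ·[k]× + (1−cosθ)·[k]×²:
    [+0.97099 +0.17718 -0.16059]
    [-0.04792 +0.80211 +0.59524]
    [+0.23428 -0.57028 +0.78733]
t = (-0.0288, 0.0211, 0.8793) m
M0: Pc = R·M0+t = (-0.12604, +0.12523, +0.78074); u = 748.0·(-0.12604)/0.78074 + 320.2 = 199.4447, v = 840.4·(+0.12523)/0.78074 + 248.9 = 383.6987
M1: Pc = R·M1+t = (+0.11185, +0.11349, +0.83814); u = 748.0·(+0.11185)/0.83814 + 320.2 = 420.0218, v = 840.4·(+0.11349)/0.83814 + 248.9 = 362.6944
M2: Pc = R·M2+t = (+0.06844, -0.08303, +0.97786); u = 748.0·(+0.06844)/0.97786 + 320.2 = 372.5531, v = 840.4·(-0.08303)/0.97786 + 248.9 = 177.5418
M3: Pc = R·M3+t = (-0.16945, -0.07129, +0.92046); u = 748.0·(-0.16945)/0.92046 + 320.2 = 182.4978, v = 840.4·(-0.07129)/0.92046 + 248.9 = 183.8122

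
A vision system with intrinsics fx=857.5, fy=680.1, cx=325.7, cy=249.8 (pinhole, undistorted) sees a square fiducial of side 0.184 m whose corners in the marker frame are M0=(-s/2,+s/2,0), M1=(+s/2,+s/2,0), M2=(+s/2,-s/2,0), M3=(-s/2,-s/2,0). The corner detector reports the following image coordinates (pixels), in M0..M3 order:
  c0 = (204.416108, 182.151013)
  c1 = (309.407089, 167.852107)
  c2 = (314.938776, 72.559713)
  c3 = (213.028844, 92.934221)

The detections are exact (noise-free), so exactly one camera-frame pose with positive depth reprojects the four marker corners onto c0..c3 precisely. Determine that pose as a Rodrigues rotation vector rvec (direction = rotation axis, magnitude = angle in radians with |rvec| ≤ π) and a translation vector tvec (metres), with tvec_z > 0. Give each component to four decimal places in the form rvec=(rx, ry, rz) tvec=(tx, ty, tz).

rvec=(-0.2450, 0.5283, -0.0255) tvec=(-0.0986, -0.2250, 1.2606)

Intrinsics K: fx=857.5, fy=680.1, cx=325.7, cy=249.8
Marker side s = 0.184 m; corners in marker frame (Z=0):
  M0 = (-0.0920, +0.0920, 0)
  M1 = (+0.0920, +0.0920, 0)
  M2 = (+0.0920, -0.0920, 0)
  M3 = (-0.0920, -0.0920, 0)
Detected image corners:
  c0 = (204.416108, 182.151013) px
  c1 = (309.407089, 167.852107) px
  c2 = (314.938776, 72.559713) px
  c3 = (213.028844, 92.934221) px
Planar DLT: solve 8×8 A·h = b for H (H[2,2]=1):
  H  [+459.62794 -87.90019 +258.63708]
  H  [-145.20573 +476.46026 +128.38696]
  H  [-0.39339 -0.18876 +1.00000]
B = K⁻¹H; ‖b₁‖=0.793304, ‖b₂‖=0.793304; λ = 2/(‖b₁‖+‖b₂‖) = 1.260551, sign → tz>0 ⇒ λ=+1.260551
r₁ = λ·B[:,0] = (+0.86402,-0.08700,-0.49589); r₂ = λ·B[:,1] = (-0.03884,+0.97050,-0.23794)
r₃ = r₁×r₂ = (+0.50196,+0.22484,+0.83515); SVD([r₁ r₂ r₃]) → R = UVᵀ:
  R  [+0.86402 -0.03884 +0.50196]
  R  [-0.08700 +0.97050 +0.22484]
  R  [-0.49589 -0.23794 +0.83515]
t = (-0.09858, -0.22504, +1.26055) m
tr R = 2.669675; θ = arccos((tr R − 1)/2) = 0.582959 rad = 33.401°
axis k = ((R−Rᵀ)₃₂, (R−Rᵀ)₁₃, (R−Rᵀ)₂₁) / (2 sinθ) = (-0.420330, +0.906316, -0.043738)
rvec = θ·k = (-0.245035, +0.528345, -0.025498)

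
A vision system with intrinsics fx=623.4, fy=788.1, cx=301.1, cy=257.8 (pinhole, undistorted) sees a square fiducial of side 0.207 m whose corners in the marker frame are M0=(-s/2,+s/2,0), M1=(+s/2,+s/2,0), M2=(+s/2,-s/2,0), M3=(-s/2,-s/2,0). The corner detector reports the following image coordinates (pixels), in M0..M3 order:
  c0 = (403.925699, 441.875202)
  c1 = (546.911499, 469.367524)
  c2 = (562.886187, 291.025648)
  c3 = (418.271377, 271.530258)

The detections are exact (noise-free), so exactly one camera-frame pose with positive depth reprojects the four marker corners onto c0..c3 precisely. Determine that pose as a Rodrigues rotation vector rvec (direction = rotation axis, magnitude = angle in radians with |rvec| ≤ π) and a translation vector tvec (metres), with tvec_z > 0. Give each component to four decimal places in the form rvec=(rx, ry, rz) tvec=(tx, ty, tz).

Intrinsics K: fx=623.4, fy=788.1, cx=301.1, cy=257.8
Marker side s = 0.207 m; corners in marker frame (Z=0):
  M0 = (-0.1035, +0.1035, 0)
  M1 = (+0.1035, +0.1035, 0)
  M2 = (+0.1035, -0.1035, 0)
  M3 = (-0.1035, -0.1035, 0)
Detected image corners:
  c0 = (403.925699, 441.875202) px
  c1 = (546.911499, 469.367524) px
  c2 = (562.886187, 291.025648) px
  c3 = (418.271377, 271.530258) px
Planar DLT: solve 8×8 A·h = b for H (H[2,2]=1):
  H  [+585.63498 -58.20864 +481.29443]
  H  [+30.37897 +853.18188 +368.45420]
  H  [-0.22576 +0.03093 +1.00000]
B = K⁻¹H; ‖b₁‖=1.078363, ‖b₂‖=1.078363; λ = 2/(‖b₁‖+‖b₂‖) = 0.927331, sign → tz>0 ⇒ λ=+0.927331
r₁ = λ·B[:,0] = (+0.97227,+0.10423,-0.20935); r₂ = λ·B[:,1] = (-0.10044,+0.99453,+0.02868)
r₃ = r₁×r₂ = (+0.21119,-0.00686,+0.97742); SVD([r₁ r₂ r₃]) → R = UVᵀ:
  R  [+0.97227 -0.10044 +0.21119]
  R  [+0.10423 +0.99453 -0.00686]
  R  [-0.20935 +0.02868 +0.97742]
t = (+0.26805, +0.13020, +0.92733) m
tr R = 2.944220; θ = arccos((tr R − 1)/2) = 0.236731 rad = 13.564°
axis k = ((R−Rᵀ)₃₂, (R−Rᵀ)₁₃, (R−Rᵀ)₂₁) / (2 sinθ) = (+0.075758, +0.896586, +0.436342)
rvec = θ·k = (+0.017934, +0.212250, +0.103296)

rvec=(0.0179, 0.2122, 0.1033) tvec=(0.2680, 0.1302, 0.9273)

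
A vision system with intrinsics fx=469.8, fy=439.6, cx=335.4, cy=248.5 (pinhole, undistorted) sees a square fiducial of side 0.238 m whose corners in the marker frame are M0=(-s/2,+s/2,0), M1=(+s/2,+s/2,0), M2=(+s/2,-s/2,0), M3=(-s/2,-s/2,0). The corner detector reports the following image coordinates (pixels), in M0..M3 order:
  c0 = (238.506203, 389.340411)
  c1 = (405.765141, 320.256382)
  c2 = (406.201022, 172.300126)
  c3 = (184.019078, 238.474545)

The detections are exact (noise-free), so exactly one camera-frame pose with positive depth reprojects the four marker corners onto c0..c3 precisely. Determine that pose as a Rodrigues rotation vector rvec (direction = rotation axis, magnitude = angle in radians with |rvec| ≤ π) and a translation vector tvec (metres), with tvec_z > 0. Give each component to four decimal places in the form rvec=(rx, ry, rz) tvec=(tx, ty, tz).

rvec=(0.6013, -0.4142, -0.2263) tvec=(-0.0207, 0.0474, 0.5334)

Intrinsics K: fx=469.8, fy=439.6, cx=335.4, cy=248.5
Marker side s = 0.238 m; corners in marker frame (Z=0):
  M0 = (-0.1190, +0.1190, 0)
  M1 = (+0.1190, +0.1190, 0)
  M2 = (+0.1190, -0.1190, 0)
  M3 = (-0.1190, -0.1190, 0)
Detected image corners:
  c0 = (238.506203, 389.340411) px
  c1 = (405.765141, 320.256382) px
  c2 = (406.201022, 172.300126) px
  c3 = (184.019078, 238.474545) px
Planar DLT: solve 8×8 A·h = b for H (H[2,2]=1):
  H  [+982.51910 +446.40639 +317.13841]
  H  [-122.02591 +936.68684 +287.57009]
  H  [+0.58171 +1.10439 +1.00000]
B = K⁻¹H; ‖b₁‖=1.874915, ‖b₂‖=1.874915; λ = 2/(‖b₁‖+‖b₂‖) = 0.533357, sign → tz>0 ⇒ λ=+0.533357
r₁ = λ·B[:,0] = (+0.89394,-0.32344,+0.31026); r₂ = λ·B[:,1] = (+0.08627,+0.80349,+0.58904)
r₃ = r₁×r₂ = (-0.43981,-0.49979,+0.74617); SVD([r₁ r₂ r₃]) → R = UVᵀ:
  R  [+0.89394 +0.08627 -0.43981]
  R  [-0.32344 +0.80349 -0.49979]
  R  [+0.31026 +0.58904 +0.74617]
t = (-0.02073, +0.04740, +0.53336) m
tr R = 2.443600; θ = arccos((tr R − 1)/2) = 0.764397 rad = 43.797°
axis k = ((R−Rᵀ)₃₂, (R−Rᵀ)₁₃, (R−Rᵀ)₂₁) / (2 sinθ) = (+0.786611, -0.541878, -0.295991)
rvec = θ·k = (+0.601283, -0.414210, -0.226255)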